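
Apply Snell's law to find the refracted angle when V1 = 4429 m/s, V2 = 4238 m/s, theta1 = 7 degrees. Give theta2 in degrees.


sin(theta1) = sin(7 deg) = 0.121869
sin(theta2) = V2/V1 * sin(theta1) = 4238/4429 * 0.121869 = 0.116614
theta2 = arcsin(0.116614) = 6.6967 degrees

6.6967


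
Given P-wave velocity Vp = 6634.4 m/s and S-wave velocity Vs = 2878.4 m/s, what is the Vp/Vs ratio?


Vp/Vs = 6634.4 / 2878.4
= 2.3049

2.3049


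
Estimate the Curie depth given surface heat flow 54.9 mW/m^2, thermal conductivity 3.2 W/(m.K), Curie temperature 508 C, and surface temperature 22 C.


T_Curie - T_surf = 508 - 22 = 486 C
Convert q to W/m^2: 54.9 mW/m^2 = 0.0549 W/m^2
d = 486 * 3.2 / 0.0549 = 28327.87 m

28327.87


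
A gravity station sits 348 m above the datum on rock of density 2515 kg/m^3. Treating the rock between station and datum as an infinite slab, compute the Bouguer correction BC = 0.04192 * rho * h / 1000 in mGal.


BC = 0.04192 * rho * h / 1000
= 0.04192 * 2515 * 348 / 1000
= 36.6892 mGal

36.6892


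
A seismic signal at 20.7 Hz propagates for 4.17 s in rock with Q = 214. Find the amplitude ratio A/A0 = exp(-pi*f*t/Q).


pi*f*t/Q = pi*20.7*4.17/214 = 1.267192
A/A0 = exp(-1.267192) = 0.281621

0.281621


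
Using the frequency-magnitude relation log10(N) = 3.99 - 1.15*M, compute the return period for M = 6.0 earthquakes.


log10(N) = 3.99 - 1.15*6.0 = -2.91
N = 10^-2.91 = 0.00123
T = 1/N = 1/0.00123 = 812.8305 years

812.8305


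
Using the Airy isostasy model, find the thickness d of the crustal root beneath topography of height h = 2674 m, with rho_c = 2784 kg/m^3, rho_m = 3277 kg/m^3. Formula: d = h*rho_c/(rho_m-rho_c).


rho_m - rho_c = 3277 - 2784 = 493
d = 2674 * 2784 / 493
= 7444416 / 493
= 15100.24 m

15100.24


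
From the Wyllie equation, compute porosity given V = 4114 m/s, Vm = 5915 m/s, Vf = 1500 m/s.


1/V - 1/Vm = 1/4114 - 1/5915 = 7.401e-05
1/Vf - 1/Vm = 1/1500 - 1/5915 = 0.0004976
phi = 7.401e-05 / 0.0004976 = 0.1487

0.1487


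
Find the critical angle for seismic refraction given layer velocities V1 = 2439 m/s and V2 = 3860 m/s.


V1/V2 = 2439/3860 = 0.631865
theta_c = arcsin(0.631865) = 39.1879 degrees

39.1879


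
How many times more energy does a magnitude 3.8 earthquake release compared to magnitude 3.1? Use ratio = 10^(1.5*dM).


M2 - M1 = 3.8 - 3.1 = 0.7
1.5 * 0.7 = 1.05
ratio = 10^1.05 = 11.22

11.22


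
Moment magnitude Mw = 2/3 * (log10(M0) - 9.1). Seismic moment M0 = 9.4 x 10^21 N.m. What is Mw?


log10(M0) = log10(9.4 x 10^21) = 21.9731
Mw = 2/3 * (21.9731 - 9.1)
= 2/3 * 12.8731
= 8.58

8.58


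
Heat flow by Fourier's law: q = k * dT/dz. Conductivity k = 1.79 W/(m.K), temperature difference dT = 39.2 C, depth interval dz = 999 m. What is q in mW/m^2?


q = k * dT / dz * 1000
= 1.79 * 39.2 / 999 * 1000
= 0.070238 * 1000
= 70.2382 mW/m^2

70.2382


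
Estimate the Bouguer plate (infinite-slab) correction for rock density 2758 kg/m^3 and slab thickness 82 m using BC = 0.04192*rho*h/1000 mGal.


BC = 0.04192 * rho * h / 1000
= 0.04192 * 2758 * 82 / 1000
= 9.4805 mGal

9.4805


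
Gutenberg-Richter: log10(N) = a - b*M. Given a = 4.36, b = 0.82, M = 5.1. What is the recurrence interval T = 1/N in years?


log10(N) = 4.36 - 0.82*5.1 = 0.178
N = 10^0.178 = 1.506607
T = 1/N = 1/1.506607 = 0.6637 years

0.6637


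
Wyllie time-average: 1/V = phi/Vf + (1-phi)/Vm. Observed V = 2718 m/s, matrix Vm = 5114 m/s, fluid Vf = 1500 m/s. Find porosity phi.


1/V - 1/Vm = 1/2718 - 1/5114 = 0.00017238
1/Vf - 1/Vm = 1/1500 - 1/5114 = 0.00047113
phi = 0.00017238 / 0.00047113 = 0.3659

0.3659


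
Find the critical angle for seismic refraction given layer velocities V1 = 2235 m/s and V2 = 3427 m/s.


V1/V2 = 2235/3427 = 0.652174
theta_c = arcsin(0.652174) = 40.7057 degrees

40.7057


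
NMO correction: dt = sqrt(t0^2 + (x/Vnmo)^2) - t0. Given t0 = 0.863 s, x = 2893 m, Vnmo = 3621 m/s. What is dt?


x/Vnmo = 2893/3621 = 0.798951
(x/Vnmo)^2 = 0.638322
t0^2 = 0.744769
sqrt(0.744769 + 0.638322) = 1.176049
dt = 1.176049 - 0.863 = 0.313049

0.313049


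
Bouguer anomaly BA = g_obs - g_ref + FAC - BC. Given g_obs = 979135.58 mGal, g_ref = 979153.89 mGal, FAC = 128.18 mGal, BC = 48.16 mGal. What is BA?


BA = g_obs - g_ref + FAC - BC
= 979135.58 - 979153.89 + 128.18 - 48.16
= 61.71 mGal

61.71


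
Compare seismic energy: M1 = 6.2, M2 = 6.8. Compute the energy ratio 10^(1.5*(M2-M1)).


M2 - M1 = 6.8 - 6.2 = 0.6
1.5 * 0.6 = 0.9
ratio = 10^0.9 = 7.94

7.94


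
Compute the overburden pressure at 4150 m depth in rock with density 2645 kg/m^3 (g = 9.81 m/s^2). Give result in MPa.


P = rho * g * z / 1e6
= 2645 * 9.81 * 4150 / 1e6
= 107681917.5 / 1e6
= 107.6819 MPa

107.6819


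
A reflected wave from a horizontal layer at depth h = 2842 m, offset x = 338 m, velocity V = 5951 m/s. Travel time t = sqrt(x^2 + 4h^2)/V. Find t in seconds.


x^2 + 4h^2 = 338^2 + 4*2842^2 = 114244 + 32307856 = 32422100
sqrt(32422100) = 5694.0407
t = 5694.0407 / 5951 = 0.9568 s

0.9568


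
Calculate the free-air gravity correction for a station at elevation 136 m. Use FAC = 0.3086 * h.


FAC = 0.3086 * h
= 0.3086 * 136
= 41.9696 mGal

41.9696


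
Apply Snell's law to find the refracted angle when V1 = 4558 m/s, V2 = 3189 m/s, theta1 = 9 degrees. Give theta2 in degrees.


sin(theta1) = sin(9 deg) = 0.156434
sin(theta2) = V2/V1 * sin(theta1) = 3189/4558 * 0.156434 = 0.109449
theta2 = arcsin(0.109449) = 6.2836 degrees

6.2836


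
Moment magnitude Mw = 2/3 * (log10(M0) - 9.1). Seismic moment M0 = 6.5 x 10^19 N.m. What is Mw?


log10(M0) = log10(6.5 x 10^19) = 19.8129
Mw = 2/3 * (19.8129 - 9.1)
= 2/3 * 10.7129
= 7.14

7.14


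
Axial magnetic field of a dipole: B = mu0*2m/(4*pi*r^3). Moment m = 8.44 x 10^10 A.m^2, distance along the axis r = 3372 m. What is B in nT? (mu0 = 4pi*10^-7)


m = 8.44 x 10^10 = 84400000000 A.m^2
2m = 168800000000 A.m^2
r^3 = 3372^3 = 38340934848
B = (4pi*10^-7) * 168800000000 / (4*pi * 38340934848) * 1e9
= 212120.33597 / 481806397000.97 * 1e9
= 440.2605 nT

440.2605


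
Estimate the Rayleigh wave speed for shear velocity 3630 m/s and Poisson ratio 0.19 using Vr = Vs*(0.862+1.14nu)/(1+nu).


Numerator factor = 0.862 + 1.14*0.19 = 1.0786
Denominator = 1 + 0.19 = 1.19
Vr = 3630 * 1.0786 / 1.19 = 3290.18 m/s

3290.18


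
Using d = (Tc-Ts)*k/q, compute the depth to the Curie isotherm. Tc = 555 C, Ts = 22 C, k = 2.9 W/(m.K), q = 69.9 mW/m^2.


T_Curie - T_surf = 555 - 22 = 533 C
Convert q to W/m^2: 69.9 mW/m^2 = 0.0699 W/m^2
d = 533 * 2.9 / 0.0699 = 22113.02 m

22113.02


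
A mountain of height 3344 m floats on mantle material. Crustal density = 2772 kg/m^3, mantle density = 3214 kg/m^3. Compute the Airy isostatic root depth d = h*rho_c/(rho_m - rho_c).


rho_m - rho_c = 3214 - 2772 = 442
d = 3344 * 2772 / 442
= 9269568 / 442
= 20971.87 m

20971.87


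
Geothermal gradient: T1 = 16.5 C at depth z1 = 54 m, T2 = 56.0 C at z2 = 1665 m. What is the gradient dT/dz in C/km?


dT = 56.0 - 16.5 = 39.5 C
dz = 1665 - 54 = 1611 m
gradient = dT/dz * 1000 = 39.5/1611 * 1000 = 24.5189 C/km

24.5189


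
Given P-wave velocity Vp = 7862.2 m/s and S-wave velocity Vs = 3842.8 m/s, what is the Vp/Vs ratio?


Vp/Vs = 7862.2 / 3842.8
= 2.046

2.046


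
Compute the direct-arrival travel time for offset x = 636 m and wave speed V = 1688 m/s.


t = x / V
= 636 / 1688
= 0.3768 s

0.3768


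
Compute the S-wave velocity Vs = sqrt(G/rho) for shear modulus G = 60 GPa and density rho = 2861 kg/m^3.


Convert G to Pa: G = 60e9 Pa
Compute G/rho = 60e9 / 2861 = 20971688.2209
Vs = sqrt(20971688.2209) = 4579.49 m/s

4579.49


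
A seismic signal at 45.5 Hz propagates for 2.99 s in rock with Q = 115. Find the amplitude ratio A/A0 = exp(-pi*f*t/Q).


pi*f*t/Q = pi*45.5*2.99/115 = 3.716504
A/A0 = exp(-3.716504) = 0.024319

0.024319


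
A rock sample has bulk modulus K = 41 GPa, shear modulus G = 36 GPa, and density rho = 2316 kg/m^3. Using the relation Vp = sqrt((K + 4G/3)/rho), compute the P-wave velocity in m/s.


First compute the effective modulus:
K + 4G/3 = 41e9 + 4*36e9/3 = 89000000000.0 Pa
Then divide by density:
89000000000.0 / 2316 = 38428324.6978 Pa/(kg/m^3)
Take the square root:
Vp = sqrt(38428324.6978) = 6199.06 m/s

6199.06


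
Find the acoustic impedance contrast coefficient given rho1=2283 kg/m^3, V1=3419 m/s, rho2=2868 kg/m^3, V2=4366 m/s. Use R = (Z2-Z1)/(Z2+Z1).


Z1 = 2283 * 3419 = 7805577
Z2 = 2868 * 4366 = 12521688
R = (12521688 - 7805577) / (12521688 + 7805577) = 4716111 / 20327265 = 0.232

0.232


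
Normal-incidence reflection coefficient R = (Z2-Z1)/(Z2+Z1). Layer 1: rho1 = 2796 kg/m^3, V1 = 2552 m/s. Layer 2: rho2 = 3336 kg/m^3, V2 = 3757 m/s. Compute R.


Z1 = 2796 * 2552 = 7135392
Z2 = 3336 * 3757 = 12533352
R = (12533352 - 7135392) / (12533352 + 7135392) = 5397960 / 19668744 = 0.2744

0.2744


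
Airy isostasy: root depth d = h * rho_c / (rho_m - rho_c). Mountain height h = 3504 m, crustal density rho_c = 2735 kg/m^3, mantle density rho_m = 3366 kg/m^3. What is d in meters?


rho_m - rho_c = 3366 - 2735 = 631
d = 3504 * 2735 / 631
= 9583440 / 631
= 15187.7 m

15187.7


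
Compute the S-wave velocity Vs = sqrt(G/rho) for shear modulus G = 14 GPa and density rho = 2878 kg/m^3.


Convert G to Pa: G = 14e9 Pa
Compute G/rho = 14e9 / 2878 = 4864489.2286
Vs = sqrt(4864489.2286) = 2205.56 m/s

2205.56


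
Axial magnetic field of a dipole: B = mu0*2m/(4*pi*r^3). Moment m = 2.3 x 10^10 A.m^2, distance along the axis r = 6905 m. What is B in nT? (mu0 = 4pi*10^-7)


m = 2.3 x 10^10 = 23000000000 A.m^2
2m = 46000000000 A.m^2
r^3 = 6905^3 = 329223667625
B = (4pi*10^-7) * 46000000000 / (4*pi * 329223667625) * 1e9
= 57805.304826 / 4137146622394.35 * 1e9
= 13.9723 nT

13.9723


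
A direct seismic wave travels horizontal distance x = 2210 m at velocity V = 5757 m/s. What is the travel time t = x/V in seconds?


t = x / V
= 2210 / 5757
= 0.3839 s

0.3839


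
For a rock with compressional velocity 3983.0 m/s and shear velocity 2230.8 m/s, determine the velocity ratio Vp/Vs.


Vp/Vs = 3983.0 / 2230.8
= 1.7855

1.7855


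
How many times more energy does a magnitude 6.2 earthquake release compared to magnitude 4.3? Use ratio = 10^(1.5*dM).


M2 - M1 = 6.2 - 4.3 = 1.9
1.5 * 1.9 = 2.85
ratio = 10^2.85 = 707.95

707.95


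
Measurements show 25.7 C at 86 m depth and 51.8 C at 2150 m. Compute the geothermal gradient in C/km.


dT = 51.8 - 25.7 = 26.1 C
dz = 2150 - 86 = 2064 m
gradient = dT/dz * 1000 = 26.1/2064 * 1000 = 12.6453 C/km

12.6453


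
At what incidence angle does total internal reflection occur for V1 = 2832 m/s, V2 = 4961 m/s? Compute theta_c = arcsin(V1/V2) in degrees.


V1/V2 = 2832/4961 = 0.570853
theta_c = arcsin(0.570853) = 34.8097 degrees

34.8097


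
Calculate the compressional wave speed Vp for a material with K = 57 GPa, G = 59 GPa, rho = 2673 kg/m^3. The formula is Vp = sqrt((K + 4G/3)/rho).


First compute the effective modulus:
K + 4G/3 = 57e9 + 4*59e9/3 = 135666666666.67 Pa
Then divide by density:
135666666666.67 / 2673 = 50754458.1619 Pa/(kg/m^3)
Take the square root:
Vp = sqrt(50754458.1619) = 7124.22 m/s

7124.22


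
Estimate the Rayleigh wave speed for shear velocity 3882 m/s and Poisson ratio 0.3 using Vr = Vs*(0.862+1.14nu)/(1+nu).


Numerator factor = 0.862 + 1.14*0.3 = 1.204
Denominator = 1 + 0.3 = 1.3
Vr = 3882 * 1.204 / 1.3 = 3595.33 m/s

3595.33


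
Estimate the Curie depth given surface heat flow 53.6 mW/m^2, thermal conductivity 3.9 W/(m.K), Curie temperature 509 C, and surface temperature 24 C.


T_Curie - T_surf = 509 - 24 = 485 C
Convert q to W/m^2: 53.6 mW/m^2 = 0.0536 W/m^2
d = 485 * 3.9 / 0.0536 = 35289.18 m

35289.18


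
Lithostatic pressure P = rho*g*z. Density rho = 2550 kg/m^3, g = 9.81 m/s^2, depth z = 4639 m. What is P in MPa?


P = rho * g * z / 1e6
= 2550 * 9.81 * 4639 / 1e6
= 116046904.5 / 1e6
= 116.0469 MPa

116.0469


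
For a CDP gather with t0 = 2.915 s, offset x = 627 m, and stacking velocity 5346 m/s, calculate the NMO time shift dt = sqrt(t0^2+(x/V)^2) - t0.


x/Vnmo = 627/5346 = 0.117284
(x/Vnmo)^2 = 0.013756
t0^2 = 8.497225
sqrt(8.497225 + 0.013756) = 2.917358
dt = 2.917358 - 2.915 = 0.002358

0.002358


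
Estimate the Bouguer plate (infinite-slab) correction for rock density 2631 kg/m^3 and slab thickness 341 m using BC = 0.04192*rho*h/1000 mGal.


BC = 0.04192 * rho * h / 1000
= 0.04192 * 2631 * 341 / 1000
= 37.6094 mGal

37.6094


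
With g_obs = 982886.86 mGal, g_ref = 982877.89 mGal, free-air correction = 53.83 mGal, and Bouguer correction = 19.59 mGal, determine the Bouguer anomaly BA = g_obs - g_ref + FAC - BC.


BA = g_obs - g_ref + FAC - BC
= 982886.86 - 982877.89 + 53.83 - 19.59
= 43.21 mGal

43.21


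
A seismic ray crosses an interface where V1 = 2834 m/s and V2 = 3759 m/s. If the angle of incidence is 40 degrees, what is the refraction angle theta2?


sin(theta1) = sin(40 deg) = 0.642788
sin(theta2) = V2/V1 * sin(theta1) = 3759/2834 * 0.642788 = 0.852589
theta2 = arcsin(0.852589) = 58.4944 degrees

58.4944


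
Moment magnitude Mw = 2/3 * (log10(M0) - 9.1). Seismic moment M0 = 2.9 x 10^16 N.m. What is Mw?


log10(M0) = log10(2.9 x 10^16) = 16.4624
Mw = 2/3 * (16.4624 - 9.1)
= 2/3 * 7.3624
= 4.91

4.91


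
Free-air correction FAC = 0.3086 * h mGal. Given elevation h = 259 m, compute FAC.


FAC = 0.3086 * h
= 0.3086 * 259
= 79.9274 mGal

79.9274


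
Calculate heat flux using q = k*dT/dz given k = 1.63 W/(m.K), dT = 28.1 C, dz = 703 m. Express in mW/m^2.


q = k * dT / dz * 1000
= 1.63 * 28.1 / 703 * 1000
= 0.065154 * 1000
= 65.1536 mW/m^2

65.1536


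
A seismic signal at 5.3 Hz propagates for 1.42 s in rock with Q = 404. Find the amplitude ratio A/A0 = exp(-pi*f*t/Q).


pi*f*t/Q = pi*5.3*1.42/404 = 0.058524
A/A0 = exp(-0.058524) = 0.943156

0.943156


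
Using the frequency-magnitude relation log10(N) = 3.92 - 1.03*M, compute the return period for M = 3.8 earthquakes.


log10(N) = 3.92 - 1.03*3.8 = 0.006
N = 10^0.006 = 1.013911
T = 1/N = 1/1.013911 = 0.9863 years

0.9863


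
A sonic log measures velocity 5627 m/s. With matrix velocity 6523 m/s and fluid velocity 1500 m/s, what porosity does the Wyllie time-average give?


1/V - 1/Vm = 1/5627 - 1/6523 = 2.441e-05
1/Vf - 1/Vm = 1/1500 - 1/6523 = 0.00051336
phi = 2.441e-05 / 0.00051336 = 0.0476

0.0476


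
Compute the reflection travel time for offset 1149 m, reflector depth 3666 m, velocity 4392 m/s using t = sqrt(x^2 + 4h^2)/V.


x^2 + 4h^2 = 1149^2 + 4*3666^2 = 1320201 + 53758224 = 55078425
sqrt(55078425) = 7421.484
t = 7421.484 / 4392 = 1.6898 s

1.6898


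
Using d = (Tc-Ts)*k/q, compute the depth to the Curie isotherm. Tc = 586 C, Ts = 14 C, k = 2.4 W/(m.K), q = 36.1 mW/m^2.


T_Curie - T_surf = 586 - 14 = 572 C
Convert q to W/m^2: 36.1 mW/m^2 = 0.0361 W/m^2
d = 572 * 2.4 / 0.0361 = 38027.7 m

38027.7


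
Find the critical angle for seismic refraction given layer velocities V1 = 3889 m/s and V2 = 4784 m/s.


V1/V2 = 3889/4784 = 0.812918
theta_c = arcsin(0.812918) = 54.382 degrees

54.382


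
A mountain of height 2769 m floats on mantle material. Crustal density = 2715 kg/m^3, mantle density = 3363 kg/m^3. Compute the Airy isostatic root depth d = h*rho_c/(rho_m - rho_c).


rho_m - rho_c = 3363 - 2715 = 648
d = 2769 * 2715 / 648
= 7517835 / 648
= 11601.6 m

11601.6


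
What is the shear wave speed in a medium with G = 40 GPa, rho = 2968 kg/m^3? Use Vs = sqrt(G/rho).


Convert G to Pa: G = 40e9 Pa
Compute G/rho = 40e9 / 2968 = 13477088.9488
Vs = sqrt(13477088.9488) = 3671.12 m/s

3671.12


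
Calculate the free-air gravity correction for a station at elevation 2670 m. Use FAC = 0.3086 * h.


FAC = 0.3086 * h
= 0.3086 * 2670
= 823.962 mGal

823.962


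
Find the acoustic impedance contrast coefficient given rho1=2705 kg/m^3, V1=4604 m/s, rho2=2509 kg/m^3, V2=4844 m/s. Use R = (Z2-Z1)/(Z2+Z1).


Z1 = 2705 * 4604 = 12453820
Z2 = 2509 * 4844 = 12153596
R = (12153596 - 12453820) / (12153596 + 12453820) = -300224 / 24607416 = -0.0122

-0.0122


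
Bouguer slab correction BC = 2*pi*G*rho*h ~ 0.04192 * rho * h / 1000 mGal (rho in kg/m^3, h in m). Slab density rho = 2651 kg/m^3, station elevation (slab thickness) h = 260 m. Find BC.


BC = 0.04192 * rho * h / 1000
= 0.04192 * 2651 * 260 / 1000
= 28.8938 mGal

28.8938


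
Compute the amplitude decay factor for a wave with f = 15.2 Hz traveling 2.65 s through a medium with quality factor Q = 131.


pi*f*t/Q = pi*15.2*2.65/131 = 0.96598
A/A0 = exp(-0.96598) = 0.38061

0.38061


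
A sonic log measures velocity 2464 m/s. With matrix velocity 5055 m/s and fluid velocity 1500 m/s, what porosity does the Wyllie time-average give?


1/V - 1/Vm = 1/2464 - 1/5055 = 0.00020802
1/Vf - 1/Vm = 1/1500 - 1/5055 = 0.00046884
phi = 0.00020802 / 0.00046884 = 0.4437

0.4437


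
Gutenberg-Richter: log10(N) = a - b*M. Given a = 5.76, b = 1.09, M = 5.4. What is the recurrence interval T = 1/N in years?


log10(N) = 5.76 - 1.09*5.4 = -0.126
N = 10^-0.126 = 0.74817
T = 1/N = 1/0.74817 = 1.3366 years

1.3366


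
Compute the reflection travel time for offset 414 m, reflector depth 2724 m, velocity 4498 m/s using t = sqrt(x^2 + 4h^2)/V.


x^2 + 4h^2 = 414^2 + 4*2724^2 = 171396 + 29680704 = 29852100
sqrt(29852100) = 5463.7075
t = 5463.7075 / 4498 = 1.2147 s

1.2147


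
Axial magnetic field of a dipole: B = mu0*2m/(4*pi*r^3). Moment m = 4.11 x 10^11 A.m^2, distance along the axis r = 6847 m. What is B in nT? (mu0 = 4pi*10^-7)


m = 4.11 x 10^11 = 411000000000 A.m^2
2m = 822000000000 A.m^2
r^3 = 6847^3 = 320997007423
B = (4pi*10^-7) * 822000000000 / (4*pi * 320997007423) * 1e9
= 1032955.6645 / 4033767361377.62 * 1e9
= 256.0772 nT

256.0772


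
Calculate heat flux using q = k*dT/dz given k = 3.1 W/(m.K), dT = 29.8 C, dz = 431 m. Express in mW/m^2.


q = k * dT / dz * 1000
= 3.1 * 29.8 / 431 * 1000
= 0.214339 * 1000
= 214.3387 mW/m^2

214.3387


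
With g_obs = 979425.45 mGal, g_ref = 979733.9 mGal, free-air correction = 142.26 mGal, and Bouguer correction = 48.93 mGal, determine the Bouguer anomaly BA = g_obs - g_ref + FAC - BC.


BA = g_obs - g_ref + FAC - BC
= 979425.45 - 979733.9 + 142.26 - 48.93
= -215.12 mGal

-215.12


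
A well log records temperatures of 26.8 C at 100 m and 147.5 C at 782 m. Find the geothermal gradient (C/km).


dT = 147.5 - 26.8 = 120.7 C
dz = 782 - 100 = 682 m
gradient = dT/dz * 1000 = 120.7/682 * 1000 = 176.9795 C/km

176.9795


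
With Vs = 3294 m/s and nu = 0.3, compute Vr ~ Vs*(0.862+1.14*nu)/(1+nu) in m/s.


Numerator factor = 0.862 + 1.14*0.3 = 1.204
Denominator = 1 + 0.3 = 1.3
Vr = 3294 * 1.204 / 1.3 = 3050.75 m/s

3050.75


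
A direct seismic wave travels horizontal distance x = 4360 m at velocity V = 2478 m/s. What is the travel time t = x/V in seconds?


t = x / V
= 4360 / 2478
= 1.7595 s

1.7595


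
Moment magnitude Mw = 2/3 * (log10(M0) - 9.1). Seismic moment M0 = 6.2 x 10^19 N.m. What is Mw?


log10(M0) = log10(6.2 x 10^19) = 19.7924
Mw = 2/3 * (19.7924 - 9.1)
= 2/3 * 10.6924
= 7.13

7.13


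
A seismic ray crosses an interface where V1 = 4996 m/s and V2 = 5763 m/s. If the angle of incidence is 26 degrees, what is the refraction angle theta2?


sin(theta1) = sin(26 deg) = 0.438371
sin(theta2) = V2/V1 * sin(theta1) = 5763/4996 * 0.438371 = 0.505671
theta2 = arcsin(0.505671) = 30.3759 degrees

30.3759


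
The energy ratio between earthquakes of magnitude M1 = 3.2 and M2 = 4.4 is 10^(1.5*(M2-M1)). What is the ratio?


M2 - M1 = 4.4 - 3.2 = 1.2
1.5 * 1.2 = 1.8
ratio = 10^1.8 = 63.1

63.1


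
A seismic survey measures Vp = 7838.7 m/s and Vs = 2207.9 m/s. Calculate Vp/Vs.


Vp/Vs = 7838.7 / 2207.9
= 3.5503

3.5503


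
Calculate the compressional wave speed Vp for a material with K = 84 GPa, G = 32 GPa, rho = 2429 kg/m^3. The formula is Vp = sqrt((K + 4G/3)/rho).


First compute the effective modulus:
K + 4G/3 = 84e9 + 4*32e9/3 = 126666666666.67 Pa
Then divide by density:
126666666666.67 / 2429 = 52147660.2168 Pa/(kg/m^3)
Take the square root:
Vp = sqrt(52147660.2168) = 7221.33 m/s

7221.33


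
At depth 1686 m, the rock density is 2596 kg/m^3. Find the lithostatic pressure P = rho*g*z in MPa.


P = rho * g * z / 1e6
= 2596 * 9.81 * 1686 / 1e6
= 42936957.36 / 1e6
= 42.937 MPa

42.937


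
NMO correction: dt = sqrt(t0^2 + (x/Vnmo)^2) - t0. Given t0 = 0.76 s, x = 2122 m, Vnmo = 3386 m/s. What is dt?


x/Vnmo = 2122/3386 = 0.626698
(x/Vnmo)^2 = 0.392751
t0^2 = 0.5776
sqrt(0.5776 + 0.392751) = 0.985064
dt = 0.985064 - 0.76 = 0.225064

0.225064


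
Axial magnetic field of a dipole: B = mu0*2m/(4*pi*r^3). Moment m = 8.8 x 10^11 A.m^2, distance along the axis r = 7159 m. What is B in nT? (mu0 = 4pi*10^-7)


m = 8.8 x 10^11 = 880000000000 A.m^2
2m = 1760000000000 A.m^2
r^3 = 7159^3 = 366907920679
B = (4pi*10^-7) * 1760000000000 / (4*pi * 366907920679) * 1e9
= 2211681.228127 / 4610700912596.21 * 1e9
= 479.6844 nT

479.6844


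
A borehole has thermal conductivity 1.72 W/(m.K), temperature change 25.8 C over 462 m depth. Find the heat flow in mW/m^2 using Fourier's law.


q = k * dT / dz * 1000
= 1.72 * 25.8 / 462 * 1000
= 0.096052 * 1000
= 96.0519 mW/m^2

96.0519


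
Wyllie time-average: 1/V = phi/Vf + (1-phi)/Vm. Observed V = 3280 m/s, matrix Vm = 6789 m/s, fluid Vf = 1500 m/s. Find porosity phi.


1/V - 1/Vm = 1/3280 - 1/6789 = 0.00015758
1/Vf - 1/Vm = 1/1500 - 1/6789 = 0.00051937
phi = 0.00015758 / 0.00051937 = 0.3034

0.3034


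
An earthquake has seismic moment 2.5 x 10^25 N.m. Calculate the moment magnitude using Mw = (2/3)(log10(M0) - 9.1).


log10(M0) = log10(2.5 x 10^25) = 25.3979
Mw = 2/3 * (25.3979 - 9.1)
= 2/3 * 16.2979
= 10.87

10.87


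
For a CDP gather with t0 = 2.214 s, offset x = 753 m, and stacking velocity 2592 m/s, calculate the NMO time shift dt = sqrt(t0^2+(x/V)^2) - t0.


x/Vnmo = 753/2592 = 0.290509
(x/Vnmo)^2 = 0.084396
t0^2 = 4.901796
sqrt(4.901796 + 0.084396) = 2.232978
dt = 2.232978 - 2.214 = 0.018978

0.018978


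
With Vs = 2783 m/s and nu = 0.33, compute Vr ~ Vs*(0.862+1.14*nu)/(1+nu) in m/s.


Numerator factor = 0.862 + 1.14*0.33 = 1.2382
Denominator = 1 + 0.33 = 1.33
Vr = 2783 * 1.2382 / 1.33 = 2590.91 m/s

2590.91


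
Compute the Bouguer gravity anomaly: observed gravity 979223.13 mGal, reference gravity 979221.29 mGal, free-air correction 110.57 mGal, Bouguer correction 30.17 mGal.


BA = g_obs - g_ref + FAC - BC
= 979223.13 - 979221.29 + 110.57 - 30.17
= 82.24 mGal

82.24


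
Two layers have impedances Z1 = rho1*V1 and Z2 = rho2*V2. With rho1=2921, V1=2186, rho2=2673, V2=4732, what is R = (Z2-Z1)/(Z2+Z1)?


Z1 = 2921 * 2186 = 6385306
Z2 = 2673 * 4732 = 12648636
R = (12648636 - 6385306) / (12648636 + 6385306) = 6263330 / 19033942 = 0.3291

0.3291


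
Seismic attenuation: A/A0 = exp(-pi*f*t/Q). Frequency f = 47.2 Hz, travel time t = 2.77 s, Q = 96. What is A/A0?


pi*f*t/Q = pi*47.2*2.77/96 = 4.278587
A/A0 = exp(-4.278587) = 0.013862

0.013862


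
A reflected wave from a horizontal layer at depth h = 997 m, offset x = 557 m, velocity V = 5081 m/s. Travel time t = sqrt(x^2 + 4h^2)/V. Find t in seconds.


x^2 + 4h^2 = 557^2 + 4*997^2 = 310249 + 3976036 = 4286285
sqrt(4286285) = 2070.3345
t = 2070.3345 / 5081 = 0.4075 s

0.4075


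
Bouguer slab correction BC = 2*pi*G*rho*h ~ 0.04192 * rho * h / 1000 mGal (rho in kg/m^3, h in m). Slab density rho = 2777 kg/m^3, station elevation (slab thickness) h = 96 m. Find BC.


BC = 0.04192 * rho * h / 1000
= 0.04192 * 2777 * 96 / 1000
= 11.1755 mGal

11.1755


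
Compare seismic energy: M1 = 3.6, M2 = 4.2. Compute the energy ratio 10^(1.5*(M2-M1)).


M2 - M1 = 4.2 - 3.6 = 0.6
1.5 * 0.6 = 0.9
ratio = 10^0.9 = 7.94

7.94


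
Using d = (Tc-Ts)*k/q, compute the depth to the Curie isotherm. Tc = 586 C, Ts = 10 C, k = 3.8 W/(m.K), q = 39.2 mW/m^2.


T_Curie - T_surf = 586 - 10 = 576 C
Convert q to W/m^2: 39.2 mW/m^2 = 0.0392 W/m^2
d = 576 * 3.8 / 0.0392 = 55836.73 m

55836.73


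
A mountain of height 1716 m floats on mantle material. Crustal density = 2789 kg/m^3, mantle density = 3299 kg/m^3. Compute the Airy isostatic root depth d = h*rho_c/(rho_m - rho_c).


rho_m - rho_c = 3299 - 2789 = 510
d = 1716 * 2789 / 510
= 4785924 / 510
= 9384.16 m

9384.16


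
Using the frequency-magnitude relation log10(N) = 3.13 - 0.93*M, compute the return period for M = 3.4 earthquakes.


log10(N) = 3.13 - 0.93*3.4 = -0.032
N = 10^-0.032 = 0.928966
T = 1/N = 1/0.928966 = 1.0765 years

1.0765


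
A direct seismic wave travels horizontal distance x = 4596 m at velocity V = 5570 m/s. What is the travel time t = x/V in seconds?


t = x / V
= 4596 / 5570
= 0.8251 s

0.8251


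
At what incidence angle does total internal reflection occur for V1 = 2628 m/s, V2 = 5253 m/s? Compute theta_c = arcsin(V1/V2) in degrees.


V1/V2 = 2628/5253 = 0.500286
theta_c = arcsin(0.500286) = 30.0189 degrees

30.0189


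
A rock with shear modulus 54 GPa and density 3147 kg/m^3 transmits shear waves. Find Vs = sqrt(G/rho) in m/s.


Convert G to Pa: G = 54e9 Pa
Compute G/rho = 54e9 / 3147 = 17159199.2374
Vs = sqrt(17159199.2374) = 4142.37 m/s

4142.37


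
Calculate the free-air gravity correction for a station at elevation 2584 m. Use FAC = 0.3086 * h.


FAC = 0.3086 * h
= 0.3086 * 2584
= 797.4224 mGal

797.4224


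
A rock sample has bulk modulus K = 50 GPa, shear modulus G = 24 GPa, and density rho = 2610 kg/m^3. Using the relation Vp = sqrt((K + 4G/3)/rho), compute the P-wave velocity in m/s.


First compute the effective modulus:
K + 4G/3 = 50e9 + 4*24e9/3 = 82000000000.0 Pa
Then divide by density:
82000000000.0 / 2610 = 31417624.5211 Pa/(kg/m^3)
Take the square root:
Vp = sqrt(31417624.5211) = 5605.14 m/s

5605.14


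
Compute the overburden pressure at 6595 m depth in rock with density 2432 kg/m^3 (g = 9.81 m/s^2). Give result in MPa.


P = rho * g * z / 1e6
= 2432 * 9.81 * 6595 / 1e6
= 157342982.4 / 1e6
= 157.343 MPa

157.343


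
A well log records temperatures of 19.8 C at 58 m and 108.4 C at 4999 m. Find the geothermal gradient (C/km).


dT = 108.4 - 19.8 = 88.6 C
dz = 4999 - 58 = 4941 m
gradient = dT/dz * 1000 = 88.6/4941 * 1000 = 17.9316 C/km

17.9316


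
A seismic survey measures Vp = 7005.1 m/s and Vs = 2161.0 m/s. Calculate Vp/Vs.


Vp/Vs = 7005.1 / 2161.0
= 3.2416

3.2416


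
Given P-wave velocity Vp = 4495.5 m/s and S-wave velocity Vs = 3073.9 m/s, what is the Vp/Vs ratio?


Vp/Vs = 4495.5 / 3073.9
= 1.4625

1.4625


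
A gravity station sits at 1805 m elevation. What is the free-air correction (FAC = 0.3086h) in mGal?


FAC = 0.3086 * h
= 0.3086 * 1805
= 557.023 mGal

557.023


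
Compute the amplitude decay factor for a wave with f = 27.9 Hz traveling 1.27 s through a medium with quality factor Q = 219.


pi*f*t/Q = pi*27.9*1.27/219 = 0.508292
A/A0 = exp(-0.508292) = 0.601522

0.601522


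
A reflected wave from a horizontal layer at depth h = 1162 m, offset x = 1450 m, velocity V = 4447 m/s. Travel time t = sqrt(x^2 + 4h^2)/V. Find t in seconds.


x^2 + 4h^2 = 1450^2 + 4*1162^2 = 2102500 + 5400976 = 7503476
sqrt(7503476) = 2739.2473
t = 2739.2473 / 4447 = 0.616 s

0.616


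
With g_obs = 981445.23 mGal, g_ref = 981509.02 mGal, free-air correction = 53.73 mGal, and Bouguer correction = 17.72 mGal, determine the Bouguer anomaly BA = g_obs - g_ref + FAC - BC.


BA = g_obs - g_ref + FAC - BC
= 981445.23 - 981509.02 + 53.73 - 17.72
= -27.78 mGal

-27.78


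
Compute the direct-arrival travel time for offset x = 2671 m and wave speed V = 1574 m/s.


t = x / V
= 2671 / 1574
= 1.697 s

1.697


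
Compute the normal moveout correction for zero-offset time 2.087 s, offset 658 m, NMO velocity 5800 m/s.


x/Vnmo = 658/5800 = 0.113448
(x/Vnmo)^2 = 0.012871
t0^2 = 4.355569
sqrt(4.355569 + 0.012871) = 2.090081
dt = 2.090081 - 2.087 = 0.003081

0.003081


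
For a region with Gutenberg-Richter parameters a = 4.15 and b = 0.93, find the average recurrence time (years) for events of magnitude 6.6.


log10(N) = 4.15 - 0.93*6.6 = -1.988
N = 10^-1.988 = 0.01028
T = 1/N = 1/0.01028 = 97.2747 years

97.2747


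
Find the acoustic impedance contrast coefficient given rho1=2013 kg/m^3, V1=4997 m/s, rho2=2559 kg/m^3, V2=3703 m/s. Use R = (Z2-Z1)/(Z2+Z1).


Z1 = 2013 * 4997 = 10058961
Z2 = 2559 * 3703 = 9475977
R = (9475977 - 10058961) / (9475977 + 10058961) = -582984 / 19534938 = -0.0298

-0.0298


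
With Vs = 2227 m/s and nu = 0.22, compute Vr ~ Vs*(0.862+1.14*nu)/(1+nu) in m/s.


Numerator factor = 0.862 + 1.14*0.22 = 1.1128
Denominator = 1 + 0.22 = 1.22
Vr = 2227 * 1.1128 / 1.22 = 2031.32 m/s

2031.32


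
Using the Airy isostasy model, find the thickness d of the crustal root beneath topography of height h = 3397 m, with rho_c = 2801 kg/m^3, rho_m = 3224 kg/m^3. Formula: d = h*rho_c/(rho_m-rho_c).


rho_m - rho_c = 3224 - 2801 = 423
d = 3397 * 2801 / 423
= 9514997 / 423
= 22494.08 m

22494.08


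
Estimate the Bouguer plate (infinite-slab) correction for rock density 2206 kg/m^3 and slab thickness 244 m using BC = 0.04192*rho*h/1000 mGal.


BC = 0.04192 * rho * h / 1000
= 0.04192 * 2206 * 244 / 1000
= 22.564 mGal

22.564


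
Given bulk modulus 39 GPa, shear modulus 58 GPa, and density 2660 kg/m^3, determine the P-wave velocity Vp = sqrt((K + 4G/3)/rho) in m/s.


First compute the effective modulus:
K + 4G/3 = 39e9 + 4*58e9/3 = 116333333333.33 Pa
Then divide by density:
116333333333.33 / 2660 = 43734335.8396 Pa/(kg/m^3)
Take the square root:
Vp = sqrt(43734335.8396) = 6613.19 m/s

6613.19


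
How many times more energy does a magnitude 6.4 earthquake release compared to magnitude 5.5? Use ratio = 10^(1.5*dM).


M2 - M1 = 6.4 - 5.5 = 0.9
1.5 * 0.9 = 1.35
ratio = 10^1.35 = 22.39

22.39


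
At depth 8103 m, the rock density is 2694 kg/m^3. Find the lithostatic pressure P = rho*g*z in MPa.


P = rho * g * z / 1e6
= 2694 * 9.81 * 8103 / 1e6
= 214147218.42 / 1e6
= 214.1472 MPa

214.1472


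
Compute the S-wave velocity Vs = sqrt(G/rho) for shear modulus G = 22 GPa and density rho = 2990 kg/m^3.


Convert G to Pa: G = 22e9 Pa
Compute G/rho = 22e9 / 2990 = 7357859.5318
Vs = sqrt(7357859.5318) = 2712.54 m/s

2712.54


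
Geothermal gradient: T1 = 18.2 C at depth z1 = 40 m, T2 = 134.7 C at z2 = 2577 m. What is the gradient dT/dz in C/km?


dT = 134.7 - 18.2 = 116.5 C
dz = 2577 - 40 = 2537 m
gradient = dT/dz * 1000 = 116.5/2537 * 1000 = 45.9204 C/km

45.9204


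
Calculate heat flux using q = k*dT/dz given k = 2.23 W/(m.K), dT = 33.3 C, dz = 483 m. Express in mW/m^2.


q = k * dT / dz * 1000
= 2.23 * 33.3 / 483 * 1000
= 0.153745 * 1000
= 153.7453 mW/m^2

153.7453


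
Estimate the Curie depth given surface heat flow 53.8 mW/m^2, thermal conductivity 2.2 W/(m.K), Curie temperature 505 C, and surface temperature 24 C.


T_Curie - T_surf = 505 - 24 = 481 C
Convert q to W/m^2: 53.8 mW/m^2 = 0.0538 W/m^2
d = 481 * 2.2 / 0.0538 = 19669.14 m

19669.14


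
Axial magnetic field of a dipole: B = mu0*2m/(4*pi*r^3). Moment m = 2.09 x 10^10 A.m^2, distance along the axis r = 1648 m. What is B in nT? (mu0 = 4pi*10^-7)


m = 2.09 x 10^10 = 20900000000 A.m^2
2m = 41800000000 A.m^2
r^3 = 1648^3 = 4475809792
B = (4pi*10^-7) * 41800000000 / (4*pi * 4475809792) * 1e9
= 52527.429168 / 56244684645.65 * 1e9
= 933.9092 nT

933.9092


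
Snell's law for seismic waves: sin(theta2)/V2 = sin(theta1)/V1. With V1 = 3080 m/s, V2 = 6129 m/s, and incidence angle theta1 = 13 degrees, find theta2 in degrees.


sin(theta1) = sin(13 deg) = 0.224951
sin(theta2) = V2/V1 * sin(theta1) = 6129/3080 * 0.224951 = 0.447638
theta2 = arcsin(0.447638) = 26.5922 degrees

26.5922


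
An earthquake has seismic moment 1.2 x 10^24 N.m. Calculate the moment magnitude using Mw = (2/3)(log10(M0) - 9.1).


log10(M0) = log10(1.2 x 10^24) = 24.0792
Mw = 2/3 * (24.0792 - 9.1)
= 2/3 * 14.9792
= 9.99

9.99


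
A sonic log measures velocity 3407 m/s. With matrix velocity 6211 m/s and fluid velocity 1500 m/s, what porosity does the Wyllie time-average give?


1/V - 1/Vm = 1/3407 - 1/6211 = 0.00013251
1/Vf - 1/Vm = 1/1500 - 1/6211 = 0.00050566
phi = 0.00013251 / 0.00050566 = 0.262

0.262


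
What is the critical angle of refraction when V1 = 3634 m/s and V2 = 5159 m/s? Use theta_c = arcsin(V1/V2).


V1/V2 = 3634/5159 = 0.7044
theta_c = arcsin(0.7044) = 44.7811 degrees

44.7811


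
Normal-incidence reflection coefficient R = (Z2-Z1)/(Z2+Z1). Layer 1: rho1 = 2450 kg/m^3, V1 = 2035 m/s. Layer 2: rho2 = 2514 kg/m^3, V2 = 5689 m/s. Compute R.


Z1 = 2450 * 2035 = 4985750
Z2 = 2514 * 5689 = 14302146
R = (14302146 - 4985750) / (14302146 + 4985750) = 9316396 / 19287896 = 0.483

0.483


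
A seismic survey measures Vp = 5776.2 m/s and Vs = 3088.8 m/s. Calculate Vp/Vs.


Vp/Vs = 5776.2 / 3088.8
= 1.87

1.87


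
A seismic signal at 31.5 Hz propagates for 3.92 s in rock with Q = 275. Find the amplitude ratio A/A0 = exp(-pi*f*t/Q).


pi*f*t/Q = pi*31.5*3.92/275 = 1.410632
A/A0 = exp(-1.410632) = 0.243989

0.243989


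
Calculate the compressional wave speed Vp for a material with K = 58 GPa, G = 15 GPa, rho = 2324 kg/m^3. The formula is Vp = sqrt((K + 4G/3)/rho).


First compute the effective modulus:
K + 4G/3 = 58e9 + 4*15e9/3 = 78000000000.0 Pa
Then divide by density:
78000000000.0 / 2324 = 33562822.7194 Pa/(kg/m^3)
Take the square root:
Vp = sqrt(33562822.7194) = 5793.34 m/s

5793.34


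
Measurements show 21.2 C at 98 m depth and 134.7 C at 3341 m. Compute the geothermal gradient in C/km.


dT = 134.7 - 21.2 = 113.5 C
dz = 3341 - 98 = 3243 m
gradient = dT/dz * 1000 = 113.5/3243 * 1000 = 34.9985 C/km

34.9985


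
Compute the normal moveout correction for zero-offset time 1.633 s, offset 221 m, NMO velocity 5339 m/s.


x/Vnmo = 221/5339 = 0.041394
(x/Vnmo)^2 = 0.001713
t0^2 = 2.666689
sqrt(2.666689 + 0.001713) = 1.633525
dt = 1.633525 - 1.633 = 0.000525

5.250000e-04


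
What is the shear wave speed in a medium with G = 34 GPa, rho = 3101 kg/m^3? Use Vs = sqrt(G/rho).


Convert G to Pa: G = 34e9 Pa
Compute G/rho = 34e9 / 3101 = 10964205.0951
Vs = sqrt(10964205.0951) = 3311.22 m/s

3311.22


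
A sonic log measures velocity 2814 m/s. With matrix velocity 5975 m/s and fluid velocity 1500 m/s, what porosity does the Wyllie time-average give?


1/V - 1/Vm = 1/2814 - 1/5975 = 0.000188
1/Vf - 1/Vm = 1/1500 - 1/5975 = 0.0004993
phi = 0.000188 / 0.0004993 = 0.3765

0.3765


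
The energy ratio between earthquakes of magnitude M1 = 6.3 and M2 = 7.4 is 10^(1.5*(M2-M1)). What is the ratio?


M2 - M1 = 7.4 - 6.3 = 1.1
1.5 * 1.1 = 1.65
ratio = 10^1.65 = 44.67

44.67


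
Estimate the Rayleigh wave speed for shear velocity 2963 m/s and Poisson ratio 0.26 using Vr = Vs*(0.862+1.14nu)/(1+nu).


Numerator factor = 0.862 + 1.14*0.26 = 1.1584
Denominator = 1 + 0.26 = 1.26
Vr = 2963 * 1.1584 / 1.26 = 2724.08 m/s

2724.08


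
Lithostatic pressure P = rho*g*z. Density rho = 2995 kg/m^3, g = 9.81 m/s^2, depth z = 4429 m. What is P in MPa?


P = rho * g * z / 1e6
= 2995 * 9.81 * 4429 / 1e6
= 130128227.55 / 1e6
= 130.1282 MPa

130.1282


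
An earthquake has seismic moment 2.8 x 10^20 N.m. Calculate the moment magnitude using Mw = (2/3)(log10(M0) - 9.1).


log10(M0) = log10(2.8 x 10^20) = 20.4472
Mw = 2/3 * (20.4472 - 9.1)
= 2/3 * 11.3472
= 7.56

7.56


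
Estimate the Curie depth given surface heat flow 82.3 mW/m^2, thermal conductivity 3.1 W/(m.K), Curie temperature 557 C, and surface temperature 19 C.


T_Curie - T_surf = 557 - 19 = 538 C
Convert q to W/m^2: 82.3 mW/m^2 = 0.0823 W/m^2
d = 538 * 3.1 / 0.0823 = 20264.88 m

20264.88


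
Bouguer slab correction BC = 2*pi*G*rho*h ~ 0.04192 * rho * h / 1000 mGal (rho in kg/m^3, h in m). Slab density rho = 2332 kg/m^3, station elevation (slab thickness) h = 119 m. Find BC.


BC = 0.04192 * rho * h / 1000
= 0.04192 * 2332 * 119 / 1000
= 11.6331 mGal

11.6331


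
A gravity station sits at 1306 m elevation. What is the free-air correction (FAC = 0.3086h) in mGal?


FAC = 0.3086 * h
= 0.3086 * 1306
= 403.0316 mGal

403.0316


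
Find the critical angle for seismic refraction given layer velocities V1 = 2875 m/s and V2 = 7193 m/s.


V1/V2 = 2875/7193 = 0.399694
theta_c = arcsin(0.399694) = 23.5591 degrees

23.5591


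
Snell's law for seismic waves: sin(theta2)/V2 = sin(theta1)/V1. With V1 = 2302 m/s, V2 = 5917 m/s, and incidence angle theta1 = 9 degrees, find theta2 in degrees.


sin(theta1) = sin(9 deg) = 0.156434
sin(theta2) = V2/V1 * sin(theta1) = 5917/2302 * 0.156434 = 0.402095
theta2 = arcsin(0.402095) = 23.7092 degrees

23.7092


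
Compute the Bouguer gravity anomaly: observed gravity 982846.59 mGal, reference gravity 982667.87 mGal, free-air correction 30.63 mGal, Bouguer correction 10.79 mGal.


BA = g_obs - g_ref + FAC - BC
= 982846.59 - 982667.87 + 30.63 - 10.79
= 198.56 mGal

198.56


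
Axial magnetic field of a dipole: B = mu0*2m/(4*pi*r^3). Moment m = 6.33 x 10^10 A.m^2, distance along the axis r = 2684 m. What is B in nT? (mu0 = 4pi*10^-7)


m = 6.33 x 10^10 = 63300000000 A.m^2
2m = 126600000000 A.m^2
r^3 = 2684^3 = 19335149504
B = (4pi*10^-7) * 126600000000 / (4*pi * 19335149504) * 1e9
= 159090.251978 / 242972654551.31 * 1e9
= 654.7661 nT

654.7661


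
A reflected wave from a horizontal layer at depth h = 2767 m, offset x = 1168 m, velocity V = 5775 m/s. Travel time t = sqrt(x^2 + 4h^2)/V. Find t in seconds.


x^2 + 4h^2 = 1168^2 + 4*2767^2 = 1364224 + 30625156 = 31989380
sqrt(31989380) = 5655.9155
t = 5655.9155 / 5775 = 0.9794 s

0.9794


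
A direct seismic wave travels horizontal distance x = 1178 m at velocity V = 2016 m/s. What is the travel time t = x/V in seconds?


t = x / V
= 1178 / 2016
= 0.5843 s

0.5843


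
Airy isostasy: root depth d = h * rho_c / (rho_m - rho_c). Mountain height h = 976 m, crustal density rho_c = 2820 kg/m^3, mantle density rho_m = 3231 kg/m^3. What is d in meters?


rho_m - rho_c = 3231 - 2820 = 411
d = 976 * 2820 / 411
= 2752320 / 411
= 6696.64 m

6696.64


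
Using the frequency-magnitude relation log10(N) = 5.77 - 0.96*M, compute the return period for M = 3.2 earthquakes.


log10(N) = 5.77 - 0.96*3.2 = 2.698
N = 10^2.698 = 498.884487
T = 1/N = 1/498.884487 = 0.002 years

0.002


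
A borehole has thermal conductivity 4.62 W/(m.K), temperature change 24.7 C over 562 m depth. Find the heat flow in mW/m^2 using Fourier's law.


q = k * dT / dz * 1000
= 4.62 * 24.7 / 562 * 1000
= 0.20305 * 1000
= 203.0498 mW/m^2

203.0498


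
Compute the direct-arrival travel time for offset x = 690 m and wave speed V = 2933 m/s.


t = x / V
= 690 / 2933
= 0.2353 s

0.2353


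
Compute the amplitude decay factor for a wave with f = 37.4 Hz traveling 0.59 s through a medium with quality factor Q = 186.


pi*f*t/Q = pi*37.4*0.59/186 = 0.372701
A/A0 = exp(-0.372701) = 0.688871

0.688871


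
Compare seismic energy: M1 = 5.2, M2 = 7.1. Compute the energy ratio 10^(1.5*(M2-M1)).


M2 - M1 = 7.1 - 5.2 = 1.9
1.5 * 1.9 = 2.85
ratio = 10^2.85 = 707.95

707.95


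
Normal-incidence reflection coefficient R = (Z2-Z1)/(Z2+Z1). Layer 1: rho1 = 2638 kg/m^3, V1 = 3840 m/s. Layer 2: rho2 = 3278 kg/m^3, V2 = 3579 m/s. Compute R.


Z1 = 2638 * 3840 = 10129920
Z2 = 3278 * 3579 = 11731962
R = (11731962 - 10129920) / (11731962 + 10129920) = 1602042 / 21861882 = 0.0733

0.0733


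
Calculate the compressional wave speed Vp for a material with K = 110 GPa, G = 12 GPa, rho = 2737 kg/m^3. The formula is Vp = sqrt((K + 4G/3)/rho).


First compute the effective modulus:
K + 4G/3 = 110e9 + 4*12e9/3 = 126000000000.0 Pa
Then divide by density:
126000000000.0 / 2737 = 46035805.6266 Pa/(kg/m^3)
Take the square root:
Vp = sqrt(46035805.6266) = 6784.97 m/s

6784.97
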